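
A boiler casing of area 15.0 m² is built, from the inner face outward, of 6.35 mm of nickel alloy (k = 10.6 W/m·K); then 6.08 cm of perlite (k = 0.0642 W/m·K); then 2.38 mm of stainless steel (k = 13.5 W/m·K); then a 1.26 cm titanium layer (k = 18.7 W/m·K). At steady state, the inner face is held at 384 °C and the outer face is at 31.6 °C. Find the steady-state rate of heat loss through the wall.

Treat each layer as a resistance in series:
  R_nickel alloy = L/(kA) = 0.00635/(10.6·15.0) = 3.994×10^-5 K/W
  R_perlite = L/(kA) = 0.0608/(0.0642·15.0) = 0.06314 K/W
  R_stainless steel = L/(kA) = 0.00238/(13.5·15.0) = 1.175×10^-5 K/W
  R_titanium = L/(kA) = 0.0126/(18.7·15.0) = 4.492×10^-5 K/W
ΣR = 3.994×10^-5 + 0.06314 + 1.175×10^-5 + 4.492×10^-5 = 0.06324 K/W
Q = ΔT/ΣR = (384 °C − 31.6 °C)/0.06324 = 5570 W

Q = 5570 W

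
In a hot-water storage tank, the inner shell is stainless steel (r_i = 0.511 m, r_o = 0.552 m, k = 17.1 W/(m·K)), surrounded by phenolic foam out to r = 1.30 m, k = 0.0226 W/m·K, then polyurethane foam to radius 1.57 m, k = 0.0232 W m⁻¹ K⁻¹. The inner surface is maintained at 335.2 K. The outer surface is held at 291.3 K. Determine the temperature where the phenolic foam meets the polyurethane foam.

Treat each layer as a resistance in series:
  R_stainless steel = (1/0.511 − 1/0.552)/(4πk) = 0.1454/(4π·17.1) = 6.764×10^-4 K/W
  R_phenolic foam = (1/0.552 − 1/1.30)/(4πk) = 1.042/(4π·0.0226) = 3.670 K/W
  R_polyurethane foam = (1/1.30 − 1/1.57)/(4πk) = 0.1323/(4π·0.0232) = 0.4538 K/W
ΣR = 6.764×10^-4 + 3.670 + 0.4538 = 4.124 K/W
Q = ΔT/ΣR = (335.2 K − 291.3 K)/4.124 = 10.65 W
From the inner boundary to the phenolic foam/polyurethane foam interface, ΣR_partial = 3.671 K/W.
T_interface = T_in − Q·ΣR_partial = 335.2 K − (10.65)(3.671) = 296.1 K

T = 296.1 K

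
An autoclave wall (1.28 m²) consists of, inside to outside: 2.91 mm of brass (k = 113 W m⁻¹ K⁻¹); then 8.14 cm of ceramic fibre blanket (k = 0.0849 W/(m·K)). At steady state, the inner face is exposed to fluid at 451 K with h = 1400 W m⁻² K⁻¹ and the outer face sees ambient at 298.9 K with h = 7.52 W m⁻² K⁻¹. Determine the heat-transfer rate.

Q = 178 W

Treat each layer as a resistance in series:
  R_conv,in = 1/(hA) = 1/(1400·1.28) = 5.580×10^-4 K/W
  R_brass = L/(kA) = 0.00291/(113·1.28) = 2.012×10^-5 K/W
  R_ceramic fibre blanket = L/(kA) = 0.0814/(0.0849·1.28) = 0.7490 K/W
  R_conv,out = 1/(hA) = 1/(7.52·1.28) = 0.1039 K/W
ΣR = 5.580×10^-4 + 2.012×10^-5 + 0.7490 + 0.1039 = 0.8535 K/W
Q = ΔT/ΣR = (451 K − 298.9 K)/0.8535 = 178 W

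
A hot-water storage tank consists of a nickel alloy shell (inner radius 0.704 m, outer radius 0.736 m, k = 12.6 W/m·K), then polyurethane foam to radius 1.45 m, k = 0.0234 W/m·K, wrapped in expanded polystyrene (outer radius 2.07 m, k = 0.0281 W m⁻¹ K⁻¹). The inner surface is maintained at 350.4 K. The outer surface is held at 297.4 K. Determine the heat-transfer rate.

Series thermal resistances, inner to outer:
  R_nickel alloy = (1/0.704 − 1/0.736)/(4πk) = 0.06176/(4π·12.6) = 3.900×10^-4 K/W
  R_polyurethane foam = (1/0.736 − 1/1.45)/(4πk) = 0.6690/(4π·0.0234) = 2.275 K/W
  R_expanded polystyrene = (1/1.45 − 1/2.07)/(4πk) = 0.2066/(4π·0.0281) = 0.5850 K/W
ΣR = 3.900×10^-4 + 2.275 + 0.5850 = 2.860 K/W
Q = ΔT/ΣR = (350.4 K − 297.4 K)/2.860 = 18.5 W

Q = 18.5 W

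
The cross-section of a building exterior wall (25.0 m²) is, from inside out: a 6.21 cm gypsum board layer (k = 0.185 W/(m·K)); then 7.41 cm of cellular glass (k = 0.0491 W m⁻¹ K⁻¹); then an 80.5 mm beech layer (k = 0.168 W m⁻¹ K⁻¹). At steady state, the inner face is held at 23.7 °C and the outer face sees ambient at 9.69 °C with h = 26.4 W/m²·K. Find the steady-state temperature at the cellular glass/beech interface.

Treat each layer as a resistance in series:
  R_gypsum board = L/(kA) = 0.0621/(0.185·25.0) = 0.01343 K/W
  R_cellular glass = L/(kA) = 0.0741/(0.0491·25.0) = 0.06037 K/W
  R_beech = L/(kA) = 0.0805/(0.168·25.0) = 0.01917 K/W
  R_conv,out = 1/(hA) = 1/(26.4·25.0) = 0.001515 K/W
ΣR = 0.01343 + 0.06037 + 0.01917 + 0.001515 = 0.09448 K/W
Q = ΔT/ΣR = (23.7 °C − 9.69 °C)/0.09448 = 148.3 W
From the inner boundary to the cellular glass/beech interface, ΣR_partial = 0.07380 K/W.
T_interface = T_in − Q·ΣR_partial = 23.7 °C − (148.3)(0.07380) = 12.8 °C

T = 12.8 °C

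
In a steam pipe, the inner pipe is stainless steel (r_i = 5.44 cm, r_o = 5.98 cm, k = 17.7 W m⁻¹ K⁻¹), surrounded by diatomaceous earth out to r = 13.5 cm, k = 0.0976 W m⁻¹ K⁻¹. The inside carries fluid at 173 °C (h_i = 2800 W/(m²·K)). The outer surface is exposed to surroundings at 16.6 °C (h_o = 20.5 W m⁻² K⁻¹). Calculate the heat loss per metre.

Q' = 113 W/m

Resistance network (inner→outer):
  R'_conv,in = 1/(2πr h) = 1/(2π·0.0544·2800) = 0.001045 m·K/W
  R'_stainless steel = ln(0.0598/0.0544)/(2πk) = 0.09464/(2π·17.7) = 8.510×10^-4 m·K/W
  R'_diatomaceous earth = ln(0.135/0.0598)/(2πk) = 0.8143/(2π·0.0976) = 1.328 m·K/W
  R'_conv,out = 1/(2πr h) = 1/(2π·0.135·20.5) = 0.05751 m·K/W
ΣR = 0.001045 + 8.510×10^-4 + 1.328 + 0.05751 = 1.387 m·K/W
Q' = ΔT/ΣR = (173 °C − 16.6 °C)/1.387 = 113 W/m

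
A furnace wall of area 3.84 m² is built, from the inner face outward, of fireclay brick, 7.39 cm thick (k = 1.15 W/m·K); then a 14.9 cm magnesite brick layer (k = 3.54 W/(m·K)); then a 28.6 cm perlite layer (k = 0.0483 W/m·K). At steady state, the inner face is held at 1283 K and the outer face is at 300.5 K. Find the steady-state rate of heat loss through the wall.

Treat each layer as a resistance in series:
  R_fireclay brick = L/(kA) = 0.0739/(1.15·3.84) = 0.01673 K/W
  R_magnesite brick = L/(kA) = 0.149/(3.54·3.84) = 0.01096 K/W
  R_perlite = L/(kA) = 0.286/(0.0483·3.84) = 1.542 K/W
ΣR = 0.01673 + 0.01096 + 1.542 = 1.570 K/W
Q = ΔT/ΣR = (1283 K − 300.5 K)/1.570 = 626 W

Q = 626 W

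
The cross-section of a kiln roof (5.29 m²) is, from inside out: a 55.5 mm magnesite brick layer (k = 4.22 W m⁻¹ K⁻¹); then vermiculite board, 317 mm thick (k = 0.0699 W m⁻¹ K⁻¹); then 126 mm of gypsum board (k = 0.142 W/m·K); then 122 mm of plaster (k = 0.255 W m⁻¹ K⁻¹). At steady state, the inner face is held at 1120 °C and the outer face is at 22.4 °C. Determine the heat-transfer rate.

Q = 982 W

Series thermal resistances, inner to outer:
  R_magnesite brick = L/(kA) = 0.0555/(4.22·5.29) = 0.002486 K/W
  R_vermiculite board = L/(kA) = 0.317/(0.0699·5.29) = 0.8573 K/W
  R_gypsum board = L/(kA) = 0.126/(0.142·5.29) = 0.1677 K/W
  R_plaster = L/(kA) = 0.122/(0.255·5.29) = 0.09044 K/W
ΣR = 0.002486 + 0.8573 + 0.1677 + 0.09044 = 1.118 K/W
Q = ΔT/ΣR = (1120 °C − 22.4 °C)/1.118 = 982 W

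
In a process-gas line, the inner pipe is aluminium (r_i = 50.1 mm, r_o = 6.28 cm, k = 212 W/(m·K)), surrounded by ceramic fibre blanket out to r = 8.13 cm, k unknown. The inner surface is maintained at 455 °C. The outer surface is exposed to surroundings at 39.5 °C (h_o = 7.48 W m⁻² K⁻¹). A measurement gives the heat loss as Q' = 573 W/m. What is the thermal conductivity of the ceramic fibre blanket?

k = 0.0887 W/m·K

ΣR = ΔT/Q' = |455 − 39.5|/573 = 0.7251 m·K/W
Known resistances:
  R'_aluminium = ln(0.0628/0.0501)/(2πk) = 0.2259/(2π·212) = 1.696×10^-4 m·K/W
  R'_conv,out = 1/(2πr h) = 1/(2π·0.0813·7.48) = 0.2617 m·K/W
R_ceramic fibre blanket = ΣR − ΣR_known = 0.7251 − 0.2619 = 0.4632 m·K/W
ln(r₂/r₁)/(2πk) = 0.4632 ⇒ k = 0.2582/(2π·0.4632) = 0.0887 W/m·K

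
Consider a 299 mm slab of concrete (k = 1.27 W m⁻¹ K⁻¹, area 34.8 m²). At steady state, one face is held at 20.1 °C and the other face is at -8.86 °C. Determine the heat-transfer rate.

Q = 4.28 kW

Q = kA·ΔT/L = 1.27 × 34.8 × |20.1 °C − -8.86 °C| / 0.299 = 4280 W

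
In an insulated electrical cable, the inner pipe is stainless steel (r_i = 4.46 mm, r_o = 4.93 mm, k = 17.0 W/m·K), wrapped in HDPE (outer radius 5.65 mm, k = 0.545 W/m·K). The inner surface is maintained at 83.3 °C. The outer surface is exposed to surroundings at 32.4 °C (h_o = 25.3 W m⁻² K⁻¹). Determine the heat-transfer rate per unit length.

Q' = 44.1 W/m

Series thermal resistances, inner to outer:
  R'_stainless steel = ln(0.00493/0.00446)/(2πk) = 0.1002/(2π·17.0) = 9.380×10^-4 m·K/W
  R'_HDPE = ln(0.00565/0.00493)/(2πk) = 0.1363/(2π·0.545) = 0.03981 m·K/W
  R'_conv,out = 1/(2πr h) = 1/(2π·0.00565·25.3) = 1.113 m·K/W
ΣR = 9.380×10^-4 + 0.03981 + 1.113 = 1.154 m·K/W
Q' = ΔT/ΣR = (83.3 °C − 32.4 °C)/1.154 = 44.1 W/m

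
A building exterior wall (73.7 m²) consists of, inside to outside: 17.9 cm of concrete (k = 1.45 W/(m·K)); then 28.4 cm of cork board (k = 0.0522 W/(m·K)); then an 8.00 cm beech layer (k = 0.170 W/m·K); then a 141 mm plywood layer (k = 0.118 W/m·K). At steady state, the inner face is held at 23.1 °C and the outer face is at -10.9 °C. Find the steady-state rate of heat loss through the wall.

Q = 347 W

Treat each layer as a resistance in series:
  R_concrete = L/(kA) = 0.179/(1.45·73.7) = 0.001675 K/W
  R_cork board = L/(kA) = 0.284/(0.0522·73.7) = 0.07382 K/W
  R_beech = L/(kA) = 0.0800/(0.170·73.7) = 0.006385 K/W
  R_plywood = L/(kA) = 0.141/(0.118·73.7) = 0.01621 K/W
ΣR = 0.001675 + 0.07382 + 0.006385 + 0.01621 = 0.09809 K/W
Q = ΔT/ΣR = (23.1 °C − -10.9 °C)/0.09809 = 347 W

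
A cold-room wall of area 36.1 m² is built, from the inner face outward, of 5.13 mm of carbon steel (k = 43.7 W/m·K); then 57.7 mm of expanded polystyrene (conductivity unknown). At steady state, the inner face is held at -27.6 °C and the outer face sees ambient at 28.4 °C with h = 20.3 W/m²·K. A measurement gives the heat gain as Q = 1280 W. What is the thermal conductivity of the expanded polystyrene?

ΣR = ΔT/Q = |-27.6 − 28.4|/1280 = 0.04375 K/W
Known resistances:
  R_carbon steel = L/(kA) = 0.00513/(43.7·36.1) = 3.252×10^-6 K/W
  R_conv,out = 1/(hA) = 1/(20.3·36.1) = 0.001365 K/W
R_expanded polystyrene = ΣR − ΣR_known = 0.04375 − 0.001368 = 0.04238 K/W
L/(kA) = 0.04238 ⇒ k = 0.0577/(0.04238·36.1) = 0.0377 W/m·K

k = 0.0377 W/m·K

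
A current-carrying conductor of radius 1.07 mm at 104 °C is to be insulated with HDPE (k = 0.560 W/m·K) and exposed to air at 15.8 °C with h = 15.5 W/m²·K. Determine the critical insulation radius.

For a cylinder, r_cr = k_ins/h = 0.560/15.5 = 0.0361 m = 3.61 cm

r_cr = 3.61 cm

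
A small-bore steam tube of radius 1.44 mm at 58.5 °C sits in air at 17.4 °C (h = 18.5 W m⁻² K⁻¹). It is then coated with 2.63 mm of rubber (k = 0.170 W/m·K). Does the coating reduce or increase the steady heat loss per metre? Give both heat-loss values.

Critical radius for a cylinder: r_cr = k/h = 0.00919 m = 0.919 cm.
Outer radius after coating: r₂ = 0.00144 + 0.00263 = 0.00407 m.
Since r₁ < r_cr and r₂ ≤ r_cr, the coating moves toward the maximum at r_cr — heat loss rises.
Bare: R = 1/(2πr₁h) = 5.974 m·K/W; Q = 41.1/5.974 = 6.88 W/m.
Coated: R = R_cond + R_conv = 3.086 m·K/W; Q = 41.1/3.086 = 13.3 W/m.

increases: 6.88 → 13.3 W/m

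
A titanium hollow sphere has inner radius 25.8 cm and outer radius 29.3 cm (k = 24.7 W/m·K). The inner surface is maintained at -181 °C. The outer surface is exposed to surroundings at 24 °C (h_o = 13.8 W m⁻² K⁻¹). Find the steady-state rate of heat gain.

Series thermal resistances, inner to outer:
  R_titanium = (1/0.258 − 1/0.293)/(4πk) = 0.4630/(4π·24.7) = 0.001492 K/W
  R_conv,out = 1/(4πr²h) = 1/(4π·0.293²·13.8) = 0.06717 K/W
ΣR = 0.001492 + 0.06717 = 0.06866 K/W
Q = ΔT/ΣR = (-181 °C − 24 °C)/0.06866 = -2990 W
(Negative Q ⇒ heat flows inward; heat gain = 2990 W.)

Q = 2990 W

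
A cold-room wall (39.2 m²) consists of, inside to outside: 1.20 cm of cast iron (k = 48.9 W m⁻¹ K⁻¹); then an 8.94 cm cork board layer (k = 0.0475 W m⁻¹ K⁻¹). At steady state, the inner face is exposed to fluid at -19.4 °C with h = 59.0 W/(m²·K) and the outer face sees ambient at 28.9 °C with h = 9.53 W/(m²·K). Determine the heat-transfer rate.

Q = 945 W

Resistance network (inner→outer):
  R_conv,in = 1/(hA) = 1/(59.0·39.2) = 4.324×10^-4 K/W
  R_cast iron = L/(kA) = 0.0120/(48.9·39.2) = 6.260×10^-6 K/W
  R_cork board = L/(kA) = 0.0894/(0.0475·39.2) = 0.04801 K/W
  R_conv,out = 1/(hA) = 1/(9.53·39.2) = 0.002677 K/W
ΣR = 4.324×10^-4 + 6.260×10^-6 + 0.04801 + 0.002677 = 0.05113 K/W
Q = ΔT/ΣR = (-19.4 °C − 28.9 °C)/0.05113 = -945 W
(Negative Q ⇒ heat flows inward; heat gain = 945 W.)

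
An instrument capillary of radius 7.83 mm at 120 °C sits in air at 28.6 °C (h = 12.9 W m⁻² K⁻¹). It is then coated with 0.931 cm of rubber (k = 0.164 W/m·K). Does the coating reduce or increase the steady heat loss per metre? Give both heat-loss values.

Critical radius for a cylinder: r_cr = k/h = 0.0127 m = 1.27 cm.
Outer radius after coating: r₂ = 0.00783 + 0.00931 = 0.01714 m.
r₁ < r_cr < r₂: heat loss rises to a maximum at r_cr then falls. Whether the coating helps depends on whether Q(r₂) has dropped back below Q(r₁).
Bare: R = 1/(2πr₁h) = 1.576 m·K/W; Q = 91.4/1.576 = 58.0 W/m.
Coated: R = R_cond + R_conv = 1.480 m·K/W; Q = 91.4/1.480 = 61.8 W/m.

increases: 58.0 → 61.8 W/m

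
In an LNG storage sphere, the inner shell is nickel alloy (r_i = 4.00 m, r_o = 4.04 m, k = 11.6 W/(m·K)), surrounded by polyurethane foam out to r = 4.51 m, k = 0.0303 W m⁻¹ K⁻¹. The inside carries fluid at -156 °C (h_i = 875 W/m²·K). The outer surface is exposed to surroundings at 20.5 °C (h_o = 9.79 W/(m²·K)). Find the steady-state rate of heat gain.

Treat each layer as a resistance in series:
  R_conv,in = 1/(4πr²h) = 1/(4π·4.00²·875) = 5.684×10^-6 K/W
  R_nickel alloy = (1/4.00 − 1/4.04)/(4πk) = 0.002475/(4π·11.6) = 1.698×10^-5 K/W
  R_polyurethane foam = (1/4.04 − 1/4.51)/(4πk) = 0.02580/(4π·0.0303) = 0.06775 K/W
  R_conv,out = 1/(4πr²h) = 1/(4π·4.51²·9.79) = 3.996×10^-4 K/W
ΣR = 5.684×10^-6 + 1.698×10^-5 + 0.06775 + 3.996×10^-4 = 0.06817 K/W
Q = ΔT/ΣR = (-156 °C − 20.5 °C)/0.06817 = -2590 W
(Negative Q ⇒ heat flows inward; heat gain = 2590 W.)

Q = 2.59 kW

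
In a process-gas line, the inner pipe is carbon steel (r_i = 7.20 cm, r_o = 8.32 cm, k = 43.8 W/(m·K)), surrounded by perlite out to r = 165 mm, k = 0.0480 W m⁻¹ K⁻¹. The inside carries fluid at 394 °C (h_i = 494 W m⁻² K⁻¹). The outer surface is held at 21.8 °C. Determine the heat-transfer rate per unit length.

Q' = 164 W/m

Resistance network (inner→outer):
  R'_conv,in = 1/(2πr h) = 1/(2π·0.0720·494) = 0.004475 m·K/W
  R'_carbon steel = ln(0.0832/0.0720)/(2πk) = 0.1446/(2π·43.8) = 5.254×10^-4 m·K/W
  R'_perlite = ln(0.165/0.0832)/(2πk) = 0.6847/(2π·0.0480) = 2.270 m·K/W
ΣR = 0.004475 + 5.254×10^-4 + 2.270 = 2.275 m·K/W
Q' = ΔT/ΣR = (394 °C − 21.8 °C)/2.275 = 164 W/m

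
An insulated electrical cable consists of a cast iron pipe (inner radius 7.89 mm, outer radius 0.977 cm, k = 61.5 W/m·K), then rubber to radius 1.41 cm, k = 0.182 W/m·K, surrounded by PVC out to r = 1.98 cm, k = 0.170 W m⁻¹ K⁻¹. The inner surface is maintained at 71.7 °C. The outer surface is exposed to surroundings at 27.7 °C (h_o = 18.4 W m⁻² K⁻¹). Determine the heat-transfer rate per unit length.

Series thermal resistances, inner to outer:
  R'_cast iron = ln(0.00977/0.00789)/(2πk) = 0.2137/(2π·61.5) = 5.531×10^-4 m·K/W
  R'_rubber = ln(0.0141/0.00977)/(2πk) = 0.3669/(2π·0.182) = 0.3208 m·K/W
  R'_PVC = ln(0.0198/0.0141)/(2πk) = 0.3395/(2π·0.170) = 0.3178 m·K/W
  R'_conv,out = 1/(2πr h) = 1/(2π·0.0198·18.4) = 0.4369 m·K/W
ΣR = 5.531×10^-4 + 0.3208 + 0.3178 + 0.4369 = 1.076 m·K/W
Q' = ΔT/ΣR = (71.7 °C − 27.7 °C)/1.076 = 40.9 W/m

Q' = 40.9 W/m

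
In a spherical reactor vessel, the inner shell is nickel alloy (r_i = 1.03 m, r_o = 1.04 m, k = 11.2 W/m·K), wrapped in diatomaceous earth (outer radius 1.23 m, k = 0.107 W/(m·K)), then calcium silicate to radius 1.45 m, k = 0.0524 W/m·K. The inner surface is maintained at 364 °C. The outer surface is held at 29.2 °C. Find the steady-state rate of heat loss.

Series thermal resistances, inner to outer:
  R_nickel alloy = (1/1.03 − 1/1.04)/(4πk) = 0.009335/(4π·11.2) = 6.633×10^-5 K/W
  R_diatomaceous earth = (1/1.04 − 1/1.23)/(4πk) = 0.1485/(4π·0.107) = 0.1105 K/W
  R_calcium silicate = (1/1.23 − 1/1.45)/(4πk) = 0.1234/(4π·0.0524) = 0.1873 K/W
ΣR = 6.633×10^-5 + 0.1105 + 0.1873 = 0.2979 K/W
Q = ΔT/ΣR = (364 °C − 29.2 °C)/0.2979 = 1120 W

Q = 1120 W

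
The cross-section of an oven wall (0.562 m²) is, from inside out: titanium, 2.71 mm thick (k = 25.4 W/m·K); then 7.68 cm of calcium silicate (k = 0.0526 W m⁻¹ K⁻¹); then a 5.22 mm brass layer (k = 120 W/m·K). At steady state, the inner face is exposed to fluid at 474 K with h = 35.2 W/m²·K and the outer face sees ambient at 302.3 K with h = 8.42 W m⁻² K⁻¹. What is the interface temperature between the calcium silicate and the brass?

Treat each layer as a resistance in series:
  R_conv,in = 1/(hA) = 1/(35.2·0.562) = 0.05055 K/W
  R_titanium = L/(kA) = 0.00271/(25.4·0.562) = 1.898×10^-4 K/W
  R_calcium silicate = L/(kA) = 0.0768/(0.0526·0.562) = 2.598 K/W
  R_brass = L/(kA) = 0.00522/(120·0.562) = 7.740×10^-5 K/W
  R_conv,out = 1/(hA) = 1/(8.42·0.562) = 0.2113 K/W
ΣR = 0.05055 + 1.898×10^-4 + 2.598 + 7.740×10^-5 + 0.2113 = 2.860 K/W
Q = ΔT/ΣR = (474 K − 302.3 K)/2.860 = 60.03 W
From the inner boundary to the calcium silicate/brass interface, ΣR_partial = 2.649 K/W.
T_interface = T_in − Q·ΣR_partial = 474 K − (60.03)(2.649) = 315.0 K

T = 315.0 K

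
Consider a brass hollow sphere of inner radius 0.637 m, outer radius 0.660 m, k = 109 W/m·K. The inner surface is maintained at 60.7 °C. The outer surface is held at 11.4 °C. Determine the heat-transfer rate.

Q = 1230 kW

Q = 4πk·ΔT/(1/r₁ − 1/r₂) = 4π × 109 × 49.3 / (1/0.637 − 1/0.660) = 1.23×10^6 W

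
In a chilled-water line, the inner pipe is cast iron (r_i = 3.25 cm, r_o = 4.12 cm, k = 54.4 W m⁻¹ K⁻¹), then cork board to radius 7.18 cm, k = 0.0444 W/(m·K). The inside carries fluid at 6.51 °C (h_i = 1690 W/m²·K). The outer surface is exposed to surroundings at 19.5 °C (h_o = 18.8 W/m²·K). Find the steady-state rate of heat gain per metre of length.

Treat each layer as a resistance in series:
  R'_conv,in = 1/(2πr h) = 1/(2π·0.0325·1690) = 0.002898 m·K/W
  R'_cast iron = ln(0.0412/0.0325)/(2πk) = 0.2372/(2π·54.4) = 6.940×10^-4 m·K/W
  R'_cork board = ln(0.0718/0.0412)/(2πk) = 0.5554/(2π·0.0444) = 1.991 m·K/W
  R'_conv,out = 1/(2πr h) = 1/(2π·0.0718·18.8) = 0.1179 m·K/W
ΣR = 0.002898 + 6.940×10^-4 + 1.991 + 0.1179 = 2.112 m·K/W
Q' = ΔT/ΣR = (6.51 °C − 19.5 °C)/2.112 = -6.15 W/m
(Negative Q' ⇒ heat flows inward; heat gain = 6.15 W/m.)

Q' = 6.15 W/m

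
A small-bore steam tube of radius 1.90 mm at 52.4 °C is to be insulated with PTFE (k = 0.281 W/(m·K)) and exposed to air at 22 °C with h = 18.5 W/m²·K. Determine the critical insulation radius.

For a cylinder, r_cr = k_ins/h = 0.281/18.5 = 0.0152 m = 1.52 cm

r_cr = 1.52 cm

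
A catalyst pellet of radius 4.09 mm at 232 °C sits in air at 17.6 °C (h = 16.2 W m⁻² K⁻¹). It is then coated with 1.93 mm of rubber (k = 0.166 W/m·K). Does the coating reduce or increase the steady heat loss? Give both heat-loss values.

Critical radius for a sphere: r_cr = 2k/h = 0.0205 m = 2.05 cm.
Outer radius after coating: r₂ = 0.00409 + 0.00193 = 0.00602 m.
Since r₁ < r_cr and r₂ ≤ r_cr, the coating moves toward the maximum at r_cr — heat loss rises.
Bare: R = 1/(4πr₁²h) = 293.6 K/W; Q = 214.4/293.6 = 0.730 W.
Coated: R = R_cond + R_conv = 173.1 K/W; Q = 214.4/173.1 = 1.24 W.

increases: 0.730 → 1.24 W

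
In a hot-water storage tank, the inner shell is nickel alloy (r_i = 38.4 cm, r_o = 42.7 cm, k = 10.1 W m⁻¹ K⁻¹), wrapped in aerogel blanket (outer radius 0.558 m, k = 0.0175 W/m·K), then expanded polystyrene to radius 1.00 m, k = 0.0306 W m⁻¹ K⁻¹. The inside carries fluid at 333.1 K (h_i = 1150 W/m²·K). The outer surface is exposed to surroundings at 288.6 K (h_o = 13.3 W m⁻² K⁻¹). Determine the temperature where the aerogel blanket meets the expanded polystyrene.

Treat each layer as a resistance in series:
  R_conv,in = 1/(4πr²h) = 1/(4π·0.384²·1150) = 4.693×10^-4 K/W
  R_nickel alloy = (1/0.384 − 1/0.427)/(4πk) = 0.2622/(4π·10.1) = 0.002066 K/W
  R_aerogel blanket = (1/0.427 − 1/0.558)/(4πk) = 0.5498/(4π·0.0175) = 2.500 K/W
  R_expanded polystyrene = (1/0.558 − 1/1.00)/(4πk) = 0.7921/(4π·0.0306) = 2.060 K/W
  R_conv,out = 1/(4πr²h) = 1/(4π·1.00²·13.3) = 0.005983 K/W
ΣR = 4.693×10^-4 + 0.002066 + 2.500 + 2.060 + 0.005983 = 4.569 K/W
Q = ΔT/ΣR = (333.1 K − 288.6 K)/4.569 = 9.740 W
From the inner boundary to the aerogel blanket/expanded polystyrene interface, ΣR_partial = 2.503 K/W.
T_interface = T_in − Q·ΣR_partial = 333.1 K − (9.740)(2.503) = 308.7 K

T = 308.7 K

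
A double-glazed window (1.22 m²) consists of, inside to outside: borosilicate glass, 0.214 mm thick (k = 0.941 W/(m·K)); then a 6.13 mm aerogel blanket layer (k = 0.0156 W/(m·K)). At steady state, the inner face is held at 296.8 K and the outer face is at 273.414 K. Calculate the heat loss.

Treat each layer as a resistance in series:
  R_borosilicate glass = L/(kA) = 2.14×10^-4/(0.941·1.22) = 1.864×10^-4 K/W
  R_aerogel blanket = L/(kA) = 0.00613/(0.0156·1.22) = 0.3221 K/W
ΣR = 1.864×10^-4 + 0.3221 = 0.3223 K/W
Q = ΔT/ΣR = (296.8 K − 273.414 K)/0.3223 = 72.6 W

Q = 72.6 W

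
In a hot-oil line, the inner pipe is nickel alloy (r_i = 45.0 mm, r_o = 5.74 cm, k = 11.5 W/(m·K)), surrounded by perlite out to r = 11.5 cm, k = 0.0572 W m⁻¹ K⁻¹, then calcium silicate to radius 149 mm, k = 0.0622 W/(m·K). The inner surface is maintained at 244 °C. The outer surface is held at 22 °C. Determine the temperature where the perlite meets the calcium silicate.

T = 78.6 °C

Series thermal resistances, inner to outer:
  R'_nickel alloy = ln(0.0574/0.0450)/(2πk) = 0.2434/(2π·11.5) = 0.003368 m·K/W
  R'_perlite = ln(0.115/0.0574)/(2πk) = 0.6949/(2π·0.0572) = 1.933 m·K/W
  R'_calcium silicate = ln(0.149/0.115)/(2πk) = 0.2590/(2π·0.0622) = 0.6628 m·K/W
ΣR = 0.003368 + 1.933 + 0.6628 = 2.599 m·K/W
Q' = ΔT/ΣR = (244 °C − 22 °C)/2.599 = 85.42 W/m
From the inner boundary to the perlite/calcium silicate interface, ΣR_partial = 1.936 m·K/W.
T_interface = T_in − Q'·ΣR_partial = 244 °C − (85.42)(1.936) = 78.6 °C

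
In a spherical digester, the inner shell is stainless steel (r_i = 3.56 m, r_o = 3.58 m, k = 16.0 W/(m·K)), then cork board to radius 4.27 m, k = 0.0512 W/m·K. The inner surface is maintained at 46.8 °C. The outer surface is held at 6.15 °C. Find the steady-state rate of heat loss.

Treat each layer as a resistance in series:
  R_stainless steel = (1/3.56 − 1/3.58)/(4πk) = 0.001569/(4π·16.0) = 7.805×10^-6 K/W
  R_cork board = (1/3.58 − 1/4.27)/(4πk) = 0.04514/(4π·0.0512) = 0.07015 K/W
ΣR = 7.805×10^-6 + 0.07015 = 0.07016 K/W
Q = ΔT/ΣR = (46.8 °C − 6.15 °C)/0.07016 = 579 W

Q = 579 W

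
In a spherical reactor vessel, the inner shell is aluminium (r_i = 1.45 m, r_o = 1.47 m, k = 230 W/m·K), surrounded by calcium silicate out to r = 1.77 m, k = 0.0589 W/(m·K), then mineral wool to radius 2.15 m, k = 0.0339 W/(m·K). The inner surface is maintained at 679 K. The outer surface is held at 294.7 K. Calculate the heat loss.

Q = 985 W

Treat each layer as a resistance in series:
  R_aluminium = (1/1.45 − 1/1.47)/(4πk) = 0.009383/(4π·230) = 3.246×10^-6 K/W
  R_calcium silicate = (1/1.47 − 1/1.77)/(4πk) = 0.1153/(4π·0.0589) = 0.1558 K/W
  R_mineral wool = (1/1.77 − 1/2.15)/(4πk) = 0.09986/(4π·0.0339) = 0.2344 K/W
ΣR = 3.246×10^-6 + 0.1558 + 0.2344 = 0.3902 K/W
Q = ΔT/ΣR = (679 K − 294.7 K)/0.3902 = 985 W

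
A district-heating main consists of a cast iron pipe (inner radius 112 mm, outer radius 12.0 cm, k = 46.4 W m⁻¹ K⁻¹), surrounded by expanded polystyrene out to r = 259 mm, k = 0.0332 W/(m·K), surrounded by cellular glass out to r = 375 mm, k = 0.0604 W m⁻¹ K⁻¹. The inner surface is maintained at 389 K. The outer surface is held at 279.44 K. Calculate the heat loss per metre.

Series thermal resistances, inner to outer:
  R'_cast iron = ln(0.120/0.112)/(2πk) = 0.06899/(2π·46.4) = 2.366×10^-4 m·K/W
  R'_expanded polystyrene = ln(0.259/0.120)/(2πk) = 0.7693/(2π·0.0332) = 3.688 m·K/W
  R'_cellular glass = ln(0.375/0.259)/(2πk) = 0.3701/(2π·0.0604) = 0.9752 m·K/W
ΣR = 2.366×10^-4 + 3.688 + 0.9752 = 4.663 m·K/W
Q' = ΔT/ΣR = (389 K − 279.44 K)/4.663 = 23.5 W/m

Q' = 23.5 W/m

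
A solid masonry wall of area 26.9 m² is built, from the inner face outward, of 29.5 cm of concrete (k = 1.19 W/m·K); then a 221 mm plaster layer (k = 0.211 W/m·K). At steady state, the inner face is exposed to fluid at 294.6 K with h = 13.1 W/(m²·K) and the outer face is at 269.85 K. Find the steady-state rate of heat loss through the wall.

Q = 485 W

Treat each layer as a resistance in series:
  R_conv,in = 1/(hA) = 1/(13.1·26.9) = 0.002838 K/W
  R_concrete = L/(kA) = 0.295/(1.19·26.9) = 0.009216 K/W
  R_plaster = L/(kA) = 0.221/(0.211·26.9) = 0.03894 K/W
ΣR = 0.002838 + 0.009216 + 0.03894 = 0.05099 K/W
Q = ΔT/ΣR = (294.6 K − 269.85 K)/0.05099 = 485 W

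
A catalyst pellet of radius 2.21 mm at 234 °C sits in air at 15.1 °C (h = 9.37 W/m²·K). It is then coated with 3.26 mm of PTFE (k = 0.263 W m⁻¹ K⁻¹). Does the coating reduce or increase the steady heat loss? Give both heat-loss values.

increases: 0.126 → 0.599 W

Critical radius for a sphere: r_cr = 2k/h = 0.0561 m = 5.61 cm.
Outer radius after coating: r₂ = 0.00221 + 0.00326 = 0.00547 m.
Since r₁ < r_cr and r₂ ≤ r_cr, the coating moves toward the maximum at r_cr — heat loss rises.
Bare: R = 1/(4πr₁²h) = 1739 K/W; Q = 218.9/1739 = 0.126 W.
Coated: R = R_cond + R_conv = 365.4 K/W; Q = 218.9/365.4 = 0.599 W.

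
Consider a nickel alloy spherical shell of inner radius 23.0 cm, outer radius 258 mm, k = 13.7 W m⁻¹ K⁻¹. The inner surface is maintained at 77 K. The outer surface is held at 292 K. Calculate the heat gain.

Q = 78.4 kW

Q = 4πk·ΔT/(1/r₁ − 1/r₂) = 4π × 13.7 × 215 / (1/0.230 − 1/0.258) = 78400 W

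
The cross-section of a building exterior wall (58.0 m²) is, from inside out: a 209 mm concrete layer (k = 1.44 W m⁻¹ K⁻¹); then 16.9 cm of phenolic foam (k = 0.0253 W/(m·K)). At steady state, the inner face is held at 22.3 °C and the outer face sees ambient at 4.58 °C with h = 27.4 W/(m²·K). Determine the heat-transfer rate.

Q = 150 W

Treat each layer as a resistance in series:
  R_concrete = L/(kA) = 0.209/(1.44·58.0) = 0.002502 K/W
  R_phenolic foam = L/(kA) = 0.169/(0.0253·58.0) = 0.1152 K/W
  R_conv,out = 1/(hA) = 1/(27.4·58.0) = 6.292×10^-4 K/W
ΣR = 0.002502 + 0.1152 + 6.292×10^-4 = 0.1183 K/W
Q = ΔT/ΣR = (22.3 °C − 4.58 °C)/0.1183 = 150 W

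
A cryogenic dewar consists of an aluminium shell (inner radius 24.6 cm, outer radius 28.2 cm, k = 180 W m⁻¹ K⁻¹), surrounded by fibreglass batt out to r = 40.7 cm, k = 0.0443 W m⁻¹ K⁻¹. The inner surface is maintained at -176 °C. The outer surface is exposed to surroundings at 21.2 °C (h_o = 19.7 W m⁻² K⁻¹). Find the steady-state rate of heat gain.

Treat each layer as a resistance in series:
  R_aluminium = (1/0.246 − 1/0.282)/(4πk) = 0.5189/(4π·180) = 2.294×10^-4 K/W
  R_fibreglass batt = (1/0.282 − 1/0.407)/(4πk) = 1.089/(4π·0.0443) = 1.956 K/W
  R_conv,out = 1/(4πr²h) = 1/(4π·0.407²·19.7) = 0.02439 K/W
ΣR = 2.294×10^-4 + 1.956 + 0.02439 = 1.981 K/W
Q = ΔT/ΣR = (-176 °C − 21.2 °C)/1.981 = -99.5 W
(Negative Q ⇒ heat flows inward; heat gain = 99.5 W.)

Q = 99.5 W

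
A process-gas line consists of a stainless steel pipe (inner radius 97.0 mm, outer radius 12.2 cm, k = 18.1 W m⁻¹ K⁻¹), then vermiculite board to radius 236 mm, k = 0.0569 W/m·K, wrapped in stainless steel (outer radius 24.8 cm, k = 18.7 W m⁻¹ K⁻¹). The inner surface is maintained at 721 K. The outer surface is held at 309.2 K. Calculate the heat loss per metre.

Series thermal resistances, inner to outer:
  R'_stainless steel = ln(0.122/0.0970)/(2πk) = 0.2293/(2π·18.1) = 0.002016 m·K/W
  R'_vermiculite board = ln(0.236/0.122)/(2πk) = 0.6598/(2π·0.0569) = 1.846 m·K/W
  R'_stainless steel = ln(0.248/0.236)/(2πk) = 0.04960/(2π·18.7) = 4.221×10^-4 m·K/W
ΣR = 0.002016 + 1.846 + 4.221×10^-4 = 1.848 m·K/W
Q' = ΔT/ΣR = (721 K − 309.2 K)/1.848 = 223 W/m

Q' = 223 W/m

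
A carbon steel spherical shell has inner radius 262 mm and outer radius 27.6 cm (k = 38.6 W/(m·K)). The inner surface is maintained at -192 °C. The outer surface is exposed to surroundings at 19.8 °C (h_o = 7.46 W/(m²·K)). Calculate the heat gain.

Treat each layer as a resistance in series:
  R_carbon steel = (1/0.262 − 1/0.276)/(4πk) = 0.1936/(4π·38.6) = 3.991×10^-4 K/W
  R_conv,out = 1/(4πr²h) = 1/(4π·0.276²·7.46) = 0.1400 K/W
ΣR = 3.991×10^-4 + 0.1400 = 0.1404 K/W
Q = ΔT/ΣR = (-192 °C − 19.8 °C)/0.1404 = -1510 W
(Negative Q ⇒ heat flows inward; heat gain = 1510 W.)

Q = 1510 W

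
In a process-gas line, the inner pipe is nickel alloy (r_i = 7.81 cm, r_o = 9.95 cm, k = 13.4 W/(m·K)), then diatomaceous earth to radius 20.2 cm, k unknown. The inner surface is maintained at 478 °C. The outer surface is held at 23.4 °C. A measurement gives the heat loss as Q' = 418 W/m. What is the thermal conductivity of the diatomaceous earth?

ΣR = ΔT/Q' = |478 − 23.4|/418 = 1.088 m·K/W
Known resistances:
  R'_nickel alloy = ln(0.0995/0.0781)/(2πk) = 0.2422/(2π·13.4) = 0.002876 m·K/W
R_diatomaceous earth = ΣR − ΣR_known = 1.088 − 0.002876 = 1.085 m·K/W
ln(r₂/r₁)/(2πk) = 1.085 ⇒ k = 0.7081/(2π·1.085) = 0.104 W/m·K

k = 0.104 W/m·K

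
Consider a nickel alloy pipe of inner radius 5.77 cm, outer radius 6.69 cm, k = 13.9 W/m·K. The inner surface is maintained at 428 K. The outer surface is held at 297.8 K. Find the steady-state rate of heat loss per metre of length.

Q' = 2πk·ΔT/ln(r₂/r₁) = 2π × 13.9 × 130.2 / ln(0.0669/0.0577) = 76900 W/m

Q' = 76.9 kW/m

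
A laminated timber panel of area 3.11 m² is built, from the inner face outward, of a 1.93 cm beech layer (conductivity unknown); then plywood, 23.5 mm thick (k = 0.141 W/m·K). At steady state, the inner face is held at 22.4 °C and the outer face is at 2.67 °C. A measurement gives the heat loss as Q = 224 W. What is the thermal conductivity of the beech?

k = 0.180 W/m·K

ΣR = ΔT/Q = |22.4 − 2.67|/224 = 0.08808 K/W
Known resistances:
  R_plywood = L/(kA) = 0.0235/(0.141·3.11) = 0.05359 K/W
R_beech = ΣR − ΣR_known = 0.08808 − 0.05359 = 0.03449 K/W
L/(kA) = 0.03449 ⇒ k = 0.0193/(0.03449·3.11) = 0.180 W/m·K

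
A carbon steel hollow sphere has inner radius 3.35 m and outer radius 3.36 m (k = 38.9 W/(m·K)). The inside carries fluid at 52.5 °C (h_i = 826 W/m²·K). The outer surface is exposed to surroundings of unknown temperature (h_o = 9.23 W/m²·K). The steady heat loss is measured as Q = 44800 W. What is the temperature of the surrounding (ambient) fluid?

Series resistances:
  R_conv,in = 1/(4πr²h) = 1/(4π·3.35²·826) = 8.585×10^-6 K/W
  R_carbon steel = (1/3.35 − 1/3.36)/(4πk) = 8.884×10^-4/(4π·38.9) = 1.817×10^-6 K/W
  R_conv,out = 1/(4πr²h) = 1/(4π·3.36²·9.23) = 7.637×10^-4 K/W
ΣR = 7.741×10^-4 K/W
ΔT = Q·ΣR = 44800 × 7.741×10^-4 = 34.68 K
Heat flows outward, so T_out = T_in − ΔT = 52.5 − 34.68 = 17.8 °C

T_out = 17.8 °C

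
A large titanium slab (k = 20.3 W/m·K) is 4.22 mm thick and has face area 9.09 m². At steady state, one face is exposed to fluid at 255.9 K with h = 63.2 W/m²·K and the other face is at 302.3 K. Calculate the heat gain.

Resistance network (inner→outer):
  R_conv,in = 1/(hA) = 1/(63.2·9.09) = 0.001741 K/W
  R_titanium = L/(kA) = 0.00422/(20.3·9.09) = 2.287×10^-5 K/W
ΣR = 0.001741 + 2.287×10^-5 = 0.001764 K/W
Q = ΔT/ΣR = (255.9 K − 302.3 K)/0.001764 = -26300 W
(Negative Q ⇒ heat flows inward; heat gain = 26300 W.)

Q = 26.3 kW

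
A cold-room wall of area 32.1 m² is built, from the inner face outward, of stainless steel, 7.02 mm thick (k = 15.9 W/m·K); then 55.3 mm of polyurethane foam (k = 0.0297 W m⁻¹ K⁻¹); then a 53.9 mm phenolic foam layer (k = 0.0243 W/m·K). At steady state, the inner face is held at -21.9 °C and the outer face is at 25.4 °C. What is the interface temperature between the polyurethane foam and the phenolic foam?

T = -0.31 °C

Treat each layer as a resistance in series:
  R_stainless steel = L/(kA) = 0.00702/(15.9·32.1) = 1.375×10^-5 K/W
  R_polyurethane foam = L/(kA) = 0.0553/(0.0297·32.1) = 0.05800 K/W
  R_phenolic foam = L/(kA) = 0.0539/(0.0243·32.1) = 0.06910 K/W
ΣR = 1.375×10^-5 + 0.05800 + 0.06910 = 0.1271 K/W
Q = ΔT/ΣR = (-21.9 °C − 25.4 °C)/0.1271 = -372.1 W
From the inner boundary to the polyurethane foam/phenolic foam interface, ΣR_partial = 0.05801 K/W.
T_interface = T_in − Q·ΣR_partial = -21.9 °C − (-372.1)(0.05801) = -0.31 °C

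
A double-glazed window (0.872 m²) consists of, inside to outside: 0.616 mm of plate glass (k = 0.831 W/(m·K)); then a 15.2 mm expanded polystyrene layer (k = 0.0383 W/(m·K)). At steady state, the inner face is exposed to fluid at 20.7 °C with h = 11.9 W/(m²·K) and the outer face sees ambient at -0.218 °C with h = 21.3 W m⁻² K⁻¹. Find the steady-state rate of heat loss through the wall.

Q = 34.5 W

Series thermal resistances, inner to outer:
  R_conv,in = 1/(hA) = 1/(11.9·0.872) = 0.09637 K/W
  R_plate glass = L/(kA) = 6.16×10^-4/(0.831·0.872) = 8.501×10^-4 K/W
  R_expanded polystyrene = L/(kA) = 0.0152/(0.0383·0.872) = 0.4551 K/W
  R_conv,out = 1/(hA) = 1/(21.3·0.872) = 0.05384 K/W
ΣR = 0.09637 + 8.501×10^-4 + 0.4551 + 0.05384 = 0.6062 K/W
Q = ΔT/ΣR = (20.7 °C − -0.218 °C)/0.6062 = 34.5 W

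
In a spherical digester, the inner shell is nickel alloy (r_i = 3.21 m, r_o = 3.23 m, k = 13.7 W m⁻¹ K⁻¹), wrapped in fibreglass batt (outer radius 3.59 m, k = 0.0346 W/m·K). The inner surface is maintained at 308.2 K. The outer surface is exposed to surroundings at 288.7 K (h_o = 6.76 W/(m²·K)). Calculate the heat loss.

Q = 270 W

Treat each layer as a resistance in series:
  R_nickel alloy = (1/3.21 − 1/3.23)/(4πk) = 0.001929/(4π·13.7) = 1.120×10^-5 K/W
  R_fibreglass batt = (1/3.23 − 1/3.59)/(4πk) = 0.03105/(4π·0.0346) = 0.07140 K/W
  R_conv,out = 1/(4πr²h) = 1/(4π·3.59²·6.76) = 9.134×10^-4 K/W
ΣR = 1.120×10^-5 + 0.07140 + 9.134×10^-4 = 0.07232 K/W
Q = ΔT/ΣR = (308.2 K − 288.7 K)/0.07232 = 270 W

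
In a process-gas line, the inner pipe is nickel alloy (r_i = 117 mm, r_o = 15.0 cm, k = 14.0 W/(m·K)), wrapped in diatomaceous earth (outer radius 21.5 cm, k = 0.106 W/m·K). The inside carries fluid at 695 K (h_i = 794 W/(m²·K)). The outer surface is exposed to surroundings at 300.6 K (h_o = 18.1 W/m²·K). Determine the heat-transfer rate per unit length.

Q' = 673 W/m

Resistance network (inner→outer):
  R'_conv,in = 1/(2πr h) = 1/(2π·0.117·794) = 0.001713 m·K/W
  R'_nickel alloy = ln(0.150/0.117)/(2πk) = 0.2485/(2π·14.0) = 0.002825 m·K/W
  R'_diatomaceous earth = ln(0.215/0.150)/(2πk) = 0.3600/(2π·0.106) = 0.5405 m·K/W
  R'_conv,out = 1/(2πr h) = 1/(2π·0.215·18.1) = 0.04090 m·K/W
ΣR = 0.001713 + 0.002825 + 0.5405 + 0.04090 = 0.5859 m·K/W
Q' = ΔT/ΣR = (695 K − 300.6 K)/0.5859 = 673 W/m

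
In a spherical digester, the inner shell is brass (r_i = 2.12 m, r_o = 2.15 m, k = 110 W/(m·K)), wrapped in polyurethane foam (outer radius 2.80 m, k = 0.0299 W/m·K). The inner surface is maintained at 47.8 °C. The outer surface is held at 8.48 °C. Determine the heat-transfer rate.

Q = 137 W

Treat each layer as a resistance in series:
  R_brass = (1/2.12 − 1/2.15)/(4πk) = 0.006582/(4π·110) = 4.762×10^-6 K/W
  R_polyurethane foam = (1/2.15 − 1/2.80)/(4πk) = 0.1080/(4π·0.0299) = 0.2874 K/W
ΣR = 4.762×10^-6 + 0.2874 = 0.2874 K/W
Q = ΔT/ΣR = (47.8 °C − 8.48 °C)/0.2874 = 137 W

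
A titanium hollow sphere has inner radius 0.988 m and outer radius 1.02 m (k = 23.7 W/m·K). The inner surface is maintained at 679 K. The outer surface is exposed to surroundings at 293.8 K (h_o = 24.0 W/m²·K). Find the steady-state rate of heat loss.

Q = 1.17×10^5 W

Resistance network (inner→outer):
  R_titanium = (1/0.988 − 1/1.02)/(4πk) = 0.03175/(4π·23.7) = 1.066×10^-4 K/W
  R_conv,out = 1/(4πr²h) = 1/(4π·1.02²·24.0) = 0.003187 K/W
ΣR = 1.066×10^-4 + 0.003187 = 0.003294 K/W
Q = ΔT/ΣR = (679 K − 293.8 K)/0.003294 = 1.17×10^5 W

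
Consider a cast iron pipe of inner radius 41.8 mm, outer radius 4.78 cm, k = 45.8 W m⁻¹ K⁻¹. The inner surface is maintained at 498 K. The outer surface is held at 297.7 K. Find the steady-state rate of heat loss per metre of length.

Q' = 4.30×10^5 W/m

Q' = 2πk·ΔT/ln(r₂/r₁) = 2π × 45.8 × 200.3 / ln(0.0478/0.0418) = 4.30×10^5 W/m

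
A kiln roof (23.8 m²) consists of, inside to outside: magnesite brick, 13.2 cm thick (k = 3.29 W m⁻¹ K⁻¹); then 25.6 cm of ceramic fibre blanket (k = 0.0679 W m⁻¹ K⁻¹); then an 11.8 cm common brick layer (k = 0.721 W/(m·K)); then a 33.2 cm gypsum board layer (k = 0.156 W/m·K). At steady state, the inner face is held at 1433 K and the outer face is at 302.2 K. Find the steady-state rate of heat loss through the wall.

Q = 4410 W

Treat each layer as a resistance in series:
  R_magnesite brick = L/(kA) = 0.132/(3.29·23.8) = 0.001686 K/W
  R_ceramic fibre blanket = L/(kA) = 0.256/(0.0679·23.8) = 0.1584 K/W
  R_common brick = L/(kA) = 0.118/(0.721·23.8) = 0.006877 K/W
  R_gypsum board = L/(kA) = 0.332/(0.156·23.8) = 0.08942 K/W
ΣR = 0.001686 + 0.1584 + 0.006877 + 0.08942 = 0.2564 K/W
Q = ΔT/ΣR = (1433 K − 302.2 K)/0.2564 = 4410 W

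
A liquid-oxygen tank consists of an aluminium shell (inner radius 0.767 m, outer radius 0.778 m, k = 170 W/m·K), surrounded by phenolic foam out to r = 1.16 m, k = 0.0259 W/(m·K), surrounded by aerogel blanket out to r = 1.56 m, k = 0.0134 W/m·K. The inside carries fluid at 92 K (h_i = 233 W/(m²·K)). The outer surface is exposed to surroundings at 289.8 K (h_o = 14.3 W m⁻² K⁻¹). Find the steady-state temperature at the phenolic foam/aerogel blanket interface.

T = 190.4 K

Treat each layer as a resistance in series:
  R_conv,in = 1/(4πr²h) = 1/(4π·0.767²·233) = 5.806×10^-4 K/W
  R_aluminium = (1/0.767 − 1/0.778)/(4πk) = 0.01843/(4π·170) = 8.629×10^-6 K/W
  R_phenolic foam = (1/0.778 − 1/1.16)/(4πk) = 0.4233/(4π·0.0259) = 1.301 K/W
  R_aerogel blanket = (1/1.16 − 1/1.56)/(4πk) = 0.2210/(4π·0.0134) = 1.313 K/W
  R_conv,out = 1/(4πr²h) = 1/(4π·1.56²·14.3) = 0.002287 K/W
ΣR = 5.806×10^-4 + 8.629×10^-6 + 1.301 + 1.313 + 0.002287 = 2.617 K/W
Q = ΔT/ΣR = (92 K − 289.8 K)/2.617 = -75.58 W
From the inner boundary to the phenolic foam/aerogel blanket interface, ΣR_partial = 1.302 K/W.
T_interface = T_in − Q·ΣR_partial = 92 K − (-75.58)(1.302) = 190.4 K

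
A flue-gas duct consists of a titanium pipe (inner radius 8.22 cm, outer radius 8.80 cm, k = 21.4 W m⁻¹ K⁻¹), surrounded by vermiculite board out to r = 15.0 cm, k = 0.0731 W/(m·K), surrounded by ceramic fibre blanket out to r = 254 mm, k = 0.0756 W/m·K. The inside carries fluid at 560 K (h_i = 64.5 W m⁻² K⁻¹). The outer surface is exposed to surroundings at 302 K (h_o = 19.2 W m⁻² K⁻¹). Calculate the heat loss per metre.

Q' = 111 W/m

Series thermal resistances, inner to outer:
  R'_conv,in = 1/(2πr h) = 1/(2π·0.0822·64.5) = 0.03002 m·K/W
  R'_titanium = ln(0.0880/0.0822)/(2πk) = 0.06818/(2π·21.4) = 5.071×10^-4 m·K/W
  R'_vermiculite board = ln(0.150/0.0880)/(2πk) = 0.5333/(2π·0.0731) = 1.161 m·K/W
  R'_ceramic fibre blanket = ln(0.254/0.150)/(2πk) = 0.5267/(2π·0.0756) = 1.109 m·K/W
  R'_conv,out = 1/(2πr h) = 1/(2π·0.254·19.2) = 0.03264 m·K/W
ΣR = 0.03002 + 5.071×10^-4 + 1.161 + 1.109 + 0.03264 = 2.333 m·K/W
Q' = ΔT/ΣR = (560 K − 302 K)/2.333 = 111 W/m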